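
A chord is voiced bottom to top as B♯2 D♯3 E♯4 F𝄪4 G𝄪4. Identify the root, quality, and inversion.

Reducing to letter names: B#, D#, E#, F##, G##. These stack in thirds as E#–G##–B#–D#–F## — an E# dominant ninth chord.
The lowest note is B#, the fifth of the chord, so this is second inversion.

E# dominant ninth, second inversion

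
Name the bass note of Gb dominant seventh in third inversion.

Fb

The seventh of Gb dominant seventh (Gb–Bb–Db–Fb) is Fb; that is the bass in third inversion.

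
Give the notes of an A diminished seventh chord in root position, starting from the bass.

A diminished seventh is A–C–Eb–Gb. Root position puts the root (A) in the bass, with the remaining tones above: A, C, Eb, Gb.

A, C, Eb, Gb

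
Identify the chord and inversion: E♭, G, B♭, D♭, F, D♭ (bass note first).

Eb dominant ninth, root position

The distinct note names are Eb, G, Bb, Db, F. Stacked in thirds they read Eb–G–Bb–Db–F, which is a dominant ninth chord on Eb.
With the root (Eb) in the bass, the chord is in root position.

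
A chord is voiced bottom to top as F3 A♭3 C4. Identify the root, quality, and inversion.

F minor, root position

The pitch classes F, Ab, C arrange in thirds as F–Ab–C: an F minor triad.
With the root (F) in the bass, the chord is in root position (figured bass 5/3).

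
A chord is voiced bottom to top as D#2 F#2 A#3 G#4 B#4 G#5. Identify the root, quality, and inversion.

The distinct note names are D#, F#, A#, G#, B#. Stacked in thirds they read G#–B#–D#–F#–A#, which is a dominant ninth chord on G#.
With the fifth (D#) in the bass, the chord is in second inversion.

G# dominant ninth, second inversion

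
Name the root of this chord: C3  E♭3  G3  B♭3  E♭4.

Reordering C, Eb, G, Bb into stacked thirds gives C–Eb–G–Bb; the bottom of that stack, C, is the root.

C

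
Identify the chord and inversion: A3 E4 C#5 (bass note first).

The distinct note names are A, E, C#. Stacked in thirds they read A–C#–E, which is a major triad on A.
The lowest note is A, the root of the chord, so this is root position (figured bass 5/3).

A major, root position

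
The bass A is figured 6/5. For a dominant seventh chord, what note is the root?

The figures 6/5 mean the third of the chord is in the bass. If A is the third of a dominant seventh chord, the root is F (chord tones F–A–C–Eb).

F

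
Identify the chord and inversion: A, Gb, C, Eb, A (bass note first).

A diminished seventh, root position

The pitch classes A, Gb, C, Eb arrange in thirds as A–C–Eb–Gb: an A diminished seventh chord.
The lowest note is A, the root of the chord, so this is root position (figured bass 7).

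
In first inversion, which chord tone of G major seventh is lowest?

B

The third of G major seventh (G–B–D–F#) is B; that is the bass in first inversion.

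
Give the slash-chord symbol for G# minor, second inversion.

G#m/D#

Second inversion of G# minor has the fifth (D#) in the bass. As a slash chord: G#m/D#.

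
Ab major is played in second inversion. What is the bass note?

In second inversion the fifth is lowest. For Ab major (Ab–C–Eb) that is Eb.

Eb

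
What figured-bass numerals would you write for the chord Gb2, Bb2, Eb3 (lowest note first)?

6

The notes Gb, Bb, Eb stack in thirds as Eb–Gb–Bb — an Eb minor triad. The bass Gb is the third, so this is first inversion: figured 6.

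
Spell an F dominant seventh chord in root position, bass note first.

F, A, C, Eb

Spelling F dominant seventh: F–A–C–Eb. In root position the root is bass, giving F, A, C, Eb from the bottom.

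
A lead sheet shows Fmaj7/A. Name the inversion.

Fmaj7/A means F major seventh with A in the bass. A is the third of F major seventh (F–A–C–E), so this is first inversion.

first inversion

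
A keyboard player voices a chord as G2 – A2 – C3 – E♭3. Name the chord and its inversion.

A half-diminished seventh, third inversion

The pitch classes G, A, C, Eb arrange in thirds as A–C–Eb–G: an A half-diminished seventh chord.
The lowest note is G, the seventh of the chord, so this is third inversion (figured bass 4/2).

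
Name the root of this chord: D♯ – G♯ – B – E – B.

D#, G#, B, E are the tones of an E major seventh chord (E–G#–B–D#), making E the root.

E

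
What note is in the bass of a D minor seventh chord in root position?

The root of D minor seventh (D–F–A–C) is D; that is the bass in root position.

D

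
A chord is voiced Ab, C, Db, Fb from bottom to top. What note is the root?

Db

The distinct letter names are Ab, C, Db, Fb. Arranged as a stack of thirds they read Db–Fb–Ab–C, so Db is the root (a Db minor-major seventh chord).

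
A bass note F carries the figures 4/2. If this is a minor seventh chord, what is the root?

The figures 4/2 mean the seventh of the chord is in the bass. If F is the seventh of a minor seventh chord, the root is G (chord tones G–Bb–D–F).

G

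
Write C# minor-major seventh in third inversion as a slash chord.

C#m(maj7)/B#

Third inversion of C# minor-major seventh has the seventh (B#) in the bass. As a slash chord: C#m(maj7)/B#.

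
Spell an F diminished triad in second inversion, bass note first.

F diminished is F–Ab–Cb. Second inversion puts the fifth (Cb) in the bass, with the remaining tones above: Cb, F, Ab.

Cb, F, Ab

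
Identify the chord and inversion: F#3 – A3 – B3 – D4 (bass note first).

Reducing to letter names: F#, A, B, D. These stack in thirds as B–D–F#–A — a B minor seventh chord.
With the fifth (F#) in the bass, the chord is in second inversion (figured bass 4/3).

B minor seventh, second inversion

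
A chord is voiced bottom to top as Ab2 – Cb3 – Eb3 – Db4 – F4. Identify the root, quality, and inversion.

Reducing to letter names: Ab, Cb, Eb, Db, F. These stack in thirds as Db–F–Ab–Cb–Eb — a Db dominant ninth chord.
With the fifth (Ab) in the bass, the chord is in second inversion.

Db dominant ninth, second inversion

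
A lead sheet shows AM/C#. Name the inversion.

first inversion

AM/C# means A major with C# in the bass. C# is the third of A major (A–C#–E), so this is first inversion.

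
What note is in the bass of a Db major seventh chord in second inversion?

Ab

Db major seventh is Db–F–Ab–C. Second inversion places the fifth in the bass: Ab.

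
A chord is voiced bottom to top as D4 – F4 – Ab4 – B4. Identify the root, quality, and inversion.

Reducing to letter names: D, F, Ab, B. These stack in thirds as B–D–F–Ab — a B diminished seventh chord.
With the third (D) in the bass, the chord is in first inversion (figured bass 6/5).

B diminished seventh, first inversion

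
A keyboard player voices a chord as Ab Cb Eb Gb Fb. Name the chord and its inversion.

Fb major ninth, first inversion

Reducing to letter names: Ab, Cb, Eb, Gb, Fb. These stack in thirds as Fb–Ab–Cb–Eb–Gb — an Fb major ninth chord.
The lowest note is Ab, the third of the chord, so this is first inversion.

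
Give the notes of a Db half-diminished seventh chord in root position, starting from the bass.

Spelling Db half-diminished seventh: Db–Fb–Abb–Cb. In root position the root is bass, giving Db, Fb, Abb, Cb from the bottom.

Db, Fb, Abb, Cb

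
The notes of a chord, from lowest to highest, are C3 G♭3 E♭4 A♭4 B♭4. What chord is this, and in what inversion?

Ab dominant ninth, first inversion

Reducing to letter names: C, Gb, Eb, Ab, Bb. These stack in thirds as Ab–C–Eb–Gb–Bb — an Ab dominant ninth chord.
The lowest note is C, the third of the chord, so this is first inversion.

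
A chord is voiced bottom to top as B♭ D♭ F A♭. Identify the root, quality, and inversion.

Bb minor seventh, root position

The distinct note names are Bb, Db, F, Ab. Stacked in thirds they read Bb–Db–F–Ab, which is a minor seventh chord on Bb.
Bb is the root of Bb minor seventh; root in the bass means root position (figured bass 7).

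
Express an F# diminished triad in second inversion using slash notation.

F#dim/C

Second inversion of F# diminished has the fifth (C) in the bass. As a slash chord: F#dim/C.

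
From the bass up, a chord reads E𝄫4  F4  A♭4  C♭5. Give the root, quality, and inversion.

F diminished seventh, third inversion

The distinct note names are Ebb, F, Ab, Cb. Stacked in thirds they read F–Ab–Cb–Ebb, which is a diminished seventh chord on F.
The lowest note is Ebb, the seventh of the chord, so this is third inversion (figured bass 4/2).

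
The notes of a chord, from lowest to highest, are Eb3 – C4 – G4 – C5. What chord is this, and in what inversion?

Reducing to letter names: Eb, C, G. These stack in thirds as C–Eb–G — a C minor triad.
Eb is the third of C minor; third in the bass means first inversion (figured bass 6).

C minor, first inversion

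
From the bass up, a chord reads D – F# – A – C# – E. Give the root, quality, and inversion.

The distinct note names are D, F#, A, C#, E. Stacked in thirds they read D–F#–A–C#–E, which is a major ninth chord on D.
D is the root of D major ninth; root in the bass means root position.

D major ninth, root position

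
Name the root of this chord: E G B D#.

E

The distinct letter names are E, G, B, D#. Arranged as a stack of thirds they read E–G–B–D#, so E is the root (an E minor-major seventh chord).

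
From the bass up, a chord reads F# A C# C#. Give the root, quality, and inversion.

F# minor, root position

The distinct note names are F#, A, C#. Stacked in thirds they read F#–A–C#, which is a minor triad on F#.
With the root (F#) in the bass, the chord is in root position (figured bass 5/3).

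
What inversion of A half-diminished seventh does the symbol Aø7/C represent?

Aø7/C means A half-diminished seventh with C in the bass. C is the third of A half-diminished seventh (A–C–Eb–G), so this is first inversion.

first inversion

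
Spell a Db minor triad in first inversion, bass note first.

The chord tones are Db–Fb–Ab. With the third (Fb) lowest for first inversion: Fb, Ab, Db.

Fb, Ab, Db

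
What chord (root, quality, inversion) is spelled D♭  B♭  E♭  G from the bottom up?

The pitch classes Db, Bb, Eb, G arrange in thirds as Eb–G–Bb–Db: an Eb dominant seventh chord.
With the seventh (Db) in the bass, the chord is in third inversion (figured bass 4/2).

Eb dominant seventh, third inversion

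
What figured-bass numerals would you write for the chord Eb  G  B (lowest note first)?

The notes Eb, G, B stack in thirds as Eb–G–B — an Eb augmented triad. The bass Eb is the root, so this is root position: figured 5/3.

5/3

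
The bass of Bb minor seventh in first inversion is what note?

In first inversion the third is lowest. For Bb minor seventh (Bb–Db–F–Ab) that is Db.

Db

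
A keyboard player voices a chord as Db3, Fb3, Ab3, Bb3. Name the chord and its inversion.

Bb half-diminished seventh, first inversion

The pitch classes Db, Fb, Ab, Bb arrange in thirds as Bb–Db–Fb–Ab: a Bb half-diminished seventh chord.
The lowest note is Db, the third of the chord, so this is first inversion (figured bass 6/5).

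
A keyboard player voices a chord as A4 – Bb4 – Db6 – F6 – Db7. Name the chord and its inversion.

Bb minor-major seventh, third inversion

Reducing to letter names: A, Bb, Db, F. These stack in thirds as Bb–Db–F–A — a Bb minor-major seventh chord.
A is the seventh of Bb minor-major seventh; seventh in the bass means third inversion (figured bass 4/2).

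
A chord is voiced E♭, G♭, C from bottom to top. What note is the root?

C

The distinct letter names are Eb, Gb, C. Arranged as a stack of thirds they read C–Eb–Gb, so C is the root (a C diminished triad).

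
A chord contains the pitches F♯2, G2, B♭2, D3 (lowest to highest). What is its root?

G

F#, G, Bb, D are the tones of a G minor-major seventh chord (G–Bb–D–F#), making G the root.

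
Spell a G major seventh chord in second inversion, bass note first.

Spelling G major seventh: G–B–D–F#. In second inversion the fifth is bass, giving D, F#, G, B from the bottom.

D, F#, G, B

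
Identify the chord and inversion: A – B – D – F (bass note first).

B half-diminished seventh, third inversion

The distinct note names are A, B, D, F. Stacked in thirds they read B–D–F–A, which is a half-diminished seventh chord on B.
A is the seventh of B half-diminished seventh; seventh in the bass means third inversion (figured bass 4/2).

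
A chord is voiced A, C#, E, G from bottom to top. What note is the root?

Reordering A, C#, E, G into stacked thirds gives A–C#–E–G; the bottom of that stack, A, is the root.

A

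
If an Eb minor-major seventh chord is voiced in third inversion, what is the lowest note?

In third inversion the seventh is lowest. For Eb minor-major seventh (Eb–Gb–Bb–D) that is D.

D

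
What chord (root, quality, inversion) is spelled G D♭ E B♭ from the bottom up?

The pitch classes G, Db, E, Bb arrange in thirds as E–G–Bb–Db: an E diminished seventh chord.
The lowest note is G, the third of the chord, so this is first inversion (figured bass 6/5).

E diminished seventh, first inversion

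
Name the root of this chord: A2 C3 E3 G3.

The distinct letter names are A, C, E, G. Arranged as a stack of thirds they read A–C–E–G, so A is the root (an A minor seventh chord).

A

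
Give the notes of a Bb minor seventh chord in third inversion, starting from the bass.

Ab, Bb, Db, F

Spelling Bb minor seventh: Bb–Db–F–Ab. In third inversion the seventh is bass, giving Ab, Bb, Db, F from the bottom.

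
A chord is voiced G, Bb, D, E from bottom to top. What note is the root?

Reordering G, Bb, D, E into stacked thirds gives E–G–Bb–D; the bottom of that stack, E, is the root.

E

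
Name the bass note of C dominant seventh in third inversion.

Bb

C dominant seventh is C–E–G–Bb. Third inversion places the seventh in the bass: Bb.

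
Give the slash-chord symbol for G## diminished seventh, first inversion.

G##dim7/B#

First inversion of G## diminished seventh has the third (B#) in the bass. As a slash chord: G##dim7/B#.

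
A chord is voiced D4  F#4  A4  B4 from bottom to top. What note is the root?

Reordering D, F#, A, B into stacked thirds gives B–D–F#–A; the bottom of that stack, B, is the root.

B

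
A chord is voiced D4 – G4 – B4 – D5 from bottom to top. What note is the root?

G

D, G, B are the tones of a G major triad (G–B–D), making G the root.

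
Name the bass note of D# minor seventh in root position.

In root position the root is lowest. For D# minor seventh (D#–F#–A#–C#) that is D#.

D#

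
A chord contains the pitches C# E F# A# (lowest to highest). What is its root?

F#

The distinct letter names are C#, E, F#, A#. Arranged as a stack of thirds they read F#–A#–C#–E, so F# is the root (an F# dominant seventh chord).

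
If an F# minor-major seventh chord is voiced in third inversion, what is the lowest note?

E#

The seventh of F# minor-major seventh (F#–A–C#–E#) is E#; that is the bass in third inversion.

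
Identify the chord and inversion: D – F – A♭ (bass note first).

D diminished, root position

The pitch classes D, F, Ab arrange in thirds as D–F–Ab: a D diminished triad.
The lowest note is D, the root of the chord, so this is root position (figured bass 5/3).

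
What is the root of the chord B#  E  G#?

B#, E, G# are the tones of an E augmented triad (E–G#–B#), making E the root.

E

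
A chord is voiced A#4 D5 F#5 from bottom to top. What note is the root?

D

The distinct letter names are A#, D, F#. Arranged as a stack of thirds they read D–F#–A#, so D is the root (a D augmented triad).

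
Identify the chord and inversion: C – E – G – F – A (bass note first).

F major ninth, second inversion

Reducing to letter names: C, E, G, F, A. These stack in thirds as F–A–C–E–G — an F major ninth chord.
C is the fifth of F major ninth; fifth in the bass means second inversion.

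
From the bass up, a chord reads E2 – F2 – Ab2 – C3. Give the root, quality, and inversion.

F minor-major seventh, third inversion

The pitch classes E, F, Ab, C arrange in thirds as F–Ab–C–E: an F minor-major seventh chord.
With the seventh (E) in the bass, the chord is in third inversion (figured bass 4/2).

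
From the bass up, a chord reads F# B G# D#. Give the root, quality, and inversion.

Reducing to letter names: F#, B, G#, D#. These stack in thirds as G#–B–D#–F# — a G# minor seventh chord.
F# is the seventh of G# minor seventh; seventh in the bass means third inversion (figured bass 4/2).

G# minor seventh, third inversion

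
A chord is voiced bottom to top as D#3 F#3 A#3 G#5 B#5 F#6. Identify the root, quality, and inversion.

The distinct note names are D#, F#, A#, G#, B#. Stacked in thirds they read G#–B#–D#–F#–A#, which is a dominant ninth chord on G#.
The lowest note is D#, the fifth of the chord, so this is second inversion.

G# dominant ninth, second inversion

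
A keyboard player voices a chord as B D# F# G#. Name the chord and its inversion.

The pitch classes B, D#, F#, G# arrange in thirds as G#–B–D#–F#: a G# minor seventh chord.
With the third (B) in the bass, the chord is in first inversion (figured bass 6/5).

G# minor seventh, first inversion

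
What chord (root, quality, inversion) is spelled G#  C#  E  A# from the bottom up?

Reducing to letter names: G#, C#, E, A#. These stack in thirds as A#–C#–E–G# — an A# half-diminished seventh chord.
The lowest note is G#, the seventh of the chord, so this is third inversion (figured bass 4/2).

A# half-diminished seventh, third inversion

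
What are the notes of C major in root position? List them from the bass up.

C major is C–E–G. Root position puts the root (C) in the bass, with the remaining tones above: C, E, G.

C, E, G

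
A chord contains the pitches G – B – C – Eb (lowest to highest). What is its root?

C

Reordering G, B, C, Eb into stacked thirds gives C–Eb–G–B; the bottom of that stack, C, is the root.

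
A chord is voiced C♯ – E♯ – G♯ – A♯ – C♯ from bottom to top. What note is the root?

A#

The distinct letter names are C#, E#, G#, A#. Arranged as a stack of thirds they read A#–C#–E#–G#, so A# is the root (an A# minor seventh chord).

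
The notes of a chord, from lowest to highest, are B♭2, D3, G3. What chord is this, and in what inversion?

The pitch classes Bb, D, G arrange in thirds as G–Bb–D: a G minor triad.
With the third (Bb) in the bass, the chord is in first inversion (figured bass 6).

G minor, first inversion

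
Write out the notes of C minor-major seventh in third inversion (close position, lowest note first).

B, C, Eb, G

Spelling C minor-major seventh: C–Eb–G–B. In third inversion the seventh is bass, giving B, C, Eb, G from the bottom.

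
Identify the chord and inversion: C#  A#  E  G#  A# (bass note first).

The distinct note names are C#, A#, E, G#. Stacked in thirds they read A#–C#–E–G#, which is a half-diminished seventh chord on A#.
The lowest note is C#, the third of the chord, so this is first inversion (figured bass 6/5).

A# half-diminished seventh, first inversion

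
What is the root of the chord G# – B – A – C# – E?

Reordering G#, B, A, C#, E into stacked thirds gives A–C#–E–G#–B; the bottom of that stack, A, is the root.

A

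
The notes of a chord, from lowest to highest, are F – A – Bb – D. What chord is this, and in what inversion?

The pitch classes F, A, Bb, D arrange in thirds as Bb–D–F–A: a Bb major seventh chord.
With the fifth (F) in the bass, the chord is in second inversion (figured bass 4/3).

Bb major seventh, second inversion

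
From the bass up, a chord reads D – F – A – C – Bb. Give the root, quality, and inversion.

Reducing to letter names: D, F, A, C, Bb. These stack in thirds as Bb–D–F–A–C — a Bb major ninth chord.
D is the third of Bb major ninth; third in the bass means first inversion.

Bb major ninth, first inversion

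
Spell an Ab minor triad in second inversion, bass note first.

Eb, Ab, Cb

Spelling Ab minor: Ab–Cb–Eb. In second inversion the fifth is bass, giving Eb, Ab, Cb from the bottom.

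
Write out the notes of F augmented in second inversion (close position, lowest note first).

The chord tones are F–A–C#. With the fifth (C#) lowest for second inversion: C#, F, A.

C#, F, A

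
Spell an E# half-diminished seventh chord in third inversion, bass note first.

D#, E#, G#, B

The chord tones are E#–G#–B–D#. With the seventh (D#) lowest for third inversion: D#, E#, G#, B.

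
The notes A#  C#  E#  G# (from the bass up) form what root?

A#

The distinct letter names are A#, C#, E#, G#. Arranged as a stack of thirds they read A#–C#–E#–G#, so A# is the root (an A# minor seventh chord).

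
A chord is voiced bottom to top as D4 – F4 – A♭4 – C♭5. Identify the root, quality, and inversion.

D diminished seventh, root position

The distinct note names are D, F, Ab, Cb. Stacked in thirds they read D–F–Ab–Cb, which is a diminished seventh chord on D.
With the root (D) in the bass, the chord is in root position (figured bass 7).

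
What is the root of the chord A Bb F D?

A, Bb, F, D are the tones of a Bb major seventh chord (Bb–D–F–A), making Bb the root.

Bb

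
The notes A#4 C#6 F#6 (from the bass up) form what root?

F#

The distinct letter names are A#, C#, F#. Arranged as a stack of thirds they read F#–A#–C#, so F# is the root (an F# major triad).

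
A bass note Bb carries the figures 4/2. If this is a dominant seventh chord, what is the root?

C

The figures 4/2 mean the seventh of the chord is in the bass. If Bb is the seventh of a dominant seventh chord, the root is C (chord tones C–E–G–Bb).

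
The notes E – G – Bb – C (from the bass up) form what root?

C

The distinct letter names are E, G, Bb, C. Arranged as a stack of thirds they read C–E–G–Bb, so C is the root (a C dominant seventh chord).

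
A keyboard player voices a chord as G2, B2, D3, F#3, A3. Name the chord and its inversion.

G major ninth, root position

The pitch classes G, B, D, F#, A arrange in thirds as G–B–D–F#–A: a G major ninth chord.
G is the root of G major ninth; root in the bass means root position.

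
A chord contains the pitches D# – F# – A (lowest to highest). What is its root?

D#

The distinct letter names are D#, F#, A. Arranged as a stack of thirds they read D#–F#–A, so D# is the root (a D# diminished triad).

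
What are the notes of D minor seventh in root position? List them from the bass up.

Spelling D minor seventh: D–F–A–C. In root position the root is bass, giving D, F, A, C from the bottom.

D, F, A, C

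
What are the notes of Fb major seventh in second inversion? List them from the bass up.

Cb, Eb, Fb, Ab

The chord tones are Fb–Ab–Cb–Eb. With the fifth (Cb) lowest for second inversion: Cb, Eb, Fb, Ab.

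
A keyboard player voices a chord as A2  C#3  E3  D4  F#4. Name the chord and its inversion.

D major ninth, second inversion

Reducing to letter names: A, C#, E, D, F#. These stack in thirds as D–F#–A–C#–E — a D major ninth chord.
A is the fifth of D major ninth; fifth in the bass means second inversion.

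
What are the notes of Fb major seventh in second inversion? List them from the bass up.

Cb, Eb, Fb, Ab

Spelling Fb major seventh: Fb–Ab–Cb–Eb. In second inversion the fifth is bass, giving Cb, Eb, Fb, Ab from the bottom.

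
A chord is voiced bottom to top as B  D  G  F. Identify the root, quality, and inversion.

G dominant seventh, first inversion

Reducing to letter names: B, D, G, F. These stack in thirds as G–B–D–F — a G dominant seventh chord.
With the third (B) in the bass, the chord is in first inversion (figured bass 6/5).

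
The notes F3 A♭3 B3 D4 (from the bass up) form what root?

The distinct letter names are F, Ab, B, D. Arranged as a stack of thirds they read B–D–F–Ab, so B is the root (a B diminished seventh chord).

B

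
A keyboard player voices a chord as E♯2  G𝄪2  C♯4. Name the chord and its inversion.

The pitch classes E#, G##, C# arrange in thirds as C#–E#–G##: a C# augmented triad.
E# is the third of C# augmented; third in the bass means first inversion (figured bass 6).

C# augmented, first inversion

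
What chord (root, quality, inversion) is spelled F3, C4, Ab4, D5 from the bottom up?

The pitch classes F, C, Ab, D arrange in thirds as D–F–Ab–C: a D half-diminished seventh chord.
F is the third of D half-diminished seventh; third in the bass means first inversion (figured bass 6/5).

D half-diminished seventh, first inversion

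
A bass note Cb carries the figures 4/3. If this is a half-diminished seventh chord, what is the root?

The figures 4/3 mean the fifth of the chord is in the bass. If Cb is the fifth of a half-diminished seventh chord, the root is F (chord tones F–Ab–Cb–Eb).

F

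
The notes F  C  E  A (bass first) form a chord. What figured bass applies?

The notes F, C, E, A stack in thirds as F–A–C–E — an F major seventh chord. The bass F is the root, so this is root position: figured 7.

7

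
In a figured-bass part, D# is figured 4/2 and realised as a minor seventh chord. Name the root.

E#

The figures 4/2 mean the seventh of the chord is in the bass. If D# is the seventh of a minor seventh chord, the root is E# (chord tones E#–G#–B#–D#).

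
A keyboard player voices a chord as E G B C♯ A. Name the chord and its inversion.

Reducing to letter names: E, G, B, C#, A. These stack in thirds as A–C#–E–G–B — an A dominant ninth chord.
With the fifth (E) in the bass, the chord is in second inversion.

A dominant ninth, second inversion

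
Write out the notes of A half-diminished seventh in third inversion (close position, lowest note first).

A half-diminished seventh is A–C–Eb–G. Third inversion puts the seventh (G) in the bass, with the remaining tones above: G, A, C, Eb.

G, A, C, Eb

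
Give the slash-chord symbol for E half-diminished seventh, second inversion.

Eø7/Bb

Second inversion of E half-diminished seventh has the fifth (Bb) in the bass. As a slash chord: Eø7/Bb.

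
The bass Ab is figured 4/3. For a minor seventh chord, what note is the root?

Db

The figures 4/3 mean the fifth of the chord is in the bass. If Ab is the fifth of a minor seventh chord, the root is Db (chord tones Db–Fb–Ab–Cb).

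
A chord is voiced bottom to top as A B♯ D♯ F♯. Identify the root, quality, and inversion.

B# diminished seventh, third inversion

The pitch classes A, B#, D#, F# arrange in thirds as B#–D#–F#–A: a B# diminished seventh chord.
A is the seventh of B# diminished seventh; seventh in the bass means third inversion (figured bass 4/2).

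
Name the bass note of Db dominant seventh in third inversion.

Db dominant seventh is Db–F–Ab–Cb. Third inversion places the seventh in the bass: Cb.

Cb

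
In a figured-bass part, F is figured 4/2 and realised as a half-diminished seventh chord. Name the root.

G

The figures 4/2 mean the seventh of the chord is in the bass. If F is the seventh of a half-diminished seventh chord, the root is G (chord tones G–Bb–Db–F).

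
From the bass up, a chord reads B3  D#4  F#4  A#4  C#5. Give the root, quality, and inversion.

B major ninth, root position

The distinct note names are B, D#, F#, A#, C#. Stacked in thirds they read B–D#–F#–A#–C#, which is a major ninth chord on B.
The lowest note is B, the root of the chord, so this is root position.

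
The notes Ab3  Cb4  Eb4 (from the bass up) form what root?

Ab

Reordering Ab, Cb, Eb into stacked thirds gives Ab–Cb–Eb; the bottom of that stack, Ab, is the root.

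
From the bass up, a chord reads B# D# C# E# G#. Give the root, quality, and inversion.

C# major ninth, third inversion

The pitch classes B#, D#, C#, E#, G# arrange in thirds as C#–E#–G#–B#–D#: a C# major ninth chord.
The lowest note is B#, the seventh of the chord, so this is third inversion.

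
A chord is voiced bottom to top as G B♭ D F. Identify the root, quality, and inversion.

The pitch classes G, Bb, D, F arrange in thirds as G–Bb–D–F: a G minor seventh chord.
With the root (G) in the bass, the chord is in root position (figured bass 7).

G minor seventh, root position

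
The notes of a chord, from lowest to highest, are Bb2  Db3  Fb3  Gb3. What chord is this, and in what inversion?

Gb dominant seventh, first inversion

Reducing to letter names: Bb, Db, Fb, Gb. These stack in thirds as Gb–Bb–Db–Fb — a Gb dominant seventh chord.
The lowest note is Bb, the third of the chord, so this is first inversion (figured bass 6/5).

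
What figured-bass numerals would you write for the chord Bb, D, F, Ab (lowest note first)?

7

The notes Bb, D, F, Ab stack in thirds as Bb–D–F–Ab — a Bb dominant seventh chord. The bass Bb is the root, so this is root position: figured 7.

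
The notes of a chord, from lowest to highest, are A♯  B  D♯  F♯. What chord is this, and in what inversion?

Reducing to letter names: A#, B, D#, F#. These stack in thirds as B–D#–F#–A# — a B major seventh chord.
With the seventh (A#) in the bass, the chord is in third inversion (figured bass 4/2).

B major seventh, third inversion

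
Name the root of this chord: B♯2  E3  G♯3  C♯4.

C#

The distinct letter names are B#, E, G#, C#. Arranged as a stack of thirds they read C#–E–G#–B#, so C# is the root (a C# minor-major seventh chord).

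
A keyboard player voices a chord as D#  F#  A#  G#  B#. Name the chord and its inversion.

The pitch classes D#, F#, A#, G#, B# arrange in thirds as G#–B#–D#–F#–A#: a G# dominant ninth chord.
D# is the fifth of G# dominant ninth; fifth in the bass means second inversion.

G# dominant ninth, second inversion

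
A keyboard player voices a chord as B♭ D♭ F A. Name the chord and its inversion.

The pitch classes Bb, Db, F, A arrange in thirds as Bb–Db–F–A: a Bb minor-major seventh chord.
The lowest note is Bb, the root of the chord, so this is root position (figured bass 7).

Bb minor-major seventh, root position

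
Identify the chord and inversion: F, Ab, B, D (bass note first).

B diminished seventh, second inversion

The distinct note names are F, Ab, B, D. Stacked in thirds they read B–D–F–Ab, which is a diminished seventh chord on B.
F is the fifth of B diminished seventh; fifth in the bass means second inversion (figured bass 4/3).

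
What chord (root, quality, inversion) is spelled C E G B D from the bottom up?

C major ninth, root position

The distinct note names are C, E, G, B, D. Stacked in thirds they read C–E–G–B–D, which is a major ninth chord on C.
C is the root of C major ninth; root in the bass means root position.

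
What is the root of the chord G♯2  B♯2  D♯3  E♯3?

E#

The distinct letter names are G#, B#, D#, E#. Arranged as a stack of thirds they read E#–G#–B#–D#, so E# is the root (an E# minor seventh chord).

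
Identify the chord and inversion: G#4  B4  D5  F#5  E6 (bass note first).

E dominant ninth, first inversion

The distinct note names are G#, B, D, F#, E. Stacked in thirds they read E–G#–B–D–F#, which is a dominant ninth chord on E.
With the third (G#) in the bass, the chord is in first inversion.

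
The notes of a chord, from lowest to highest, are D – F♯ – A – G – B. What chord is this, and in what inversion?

G major ninth, second inversion

The distinct note names are D, F#, A, G, B. Stacked in thirds they read G–B–D–F#–A, which is a major ninth chord on G.
D is the fifth of G major ninth; fifth in the bass means second inversion.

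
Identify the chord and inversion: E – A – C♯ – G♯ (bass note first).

A major seventh, second inversion

Reducing to letter names: E, A, C#, G#. These stack in thirds as A–C#–E–G# — an A major seventh chord.
The lowest note is E, the fifth of the chord, so this is second inversion (figured bass 4/3).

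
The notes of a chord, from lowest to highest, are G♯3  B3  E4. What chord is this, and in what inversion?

E major, first inversion

Reducing to letter names: G#, B, E. These stack in thirds as E–G#–B — an E major triad.
The lowest note is G#, the third of the chord, so this is first inversion (figured bass 6).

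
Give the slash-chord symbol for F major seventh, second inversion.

Second inversion of F major seventh has the fifth (C) in the bass. As a slash chord: Fmaj7/C.

Fmaj7/C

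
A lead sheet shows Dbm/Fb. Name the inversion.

Dbm/Fb means Db minor with Fb in the bass. Fb is the third of Db minor (Db–Fb–Ab), so this is first inversion.

first inversion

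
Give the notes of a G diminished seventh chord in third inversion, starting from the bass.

Fb, G, Bb, Db

G diminished seventh is G–Bb–Db–Fb. Third inversion puts the seventh (Fb) in the bass, with the remaining tones above: Fb, G, Bb, Db.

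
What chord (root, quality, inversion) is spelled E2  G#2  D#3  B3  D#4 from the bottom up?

The distinct note names are E, G#, D#, B. Stacked in thirds they read E–G#–B–D#, which is a major seventh chord on E.
E is the root of E major seventh; root in the bass means root position (figured bass 7).

E major seventh, root position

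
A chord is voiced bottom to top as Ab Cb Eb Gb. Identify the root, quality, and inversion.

Ab minor seventh, root position

The distinct note names are Ab, Cb, Eb, Gb. Stacked in thirds they read Ab–Cb–Eb–Gb, which is a minor seventh chord on Ab.
Ab is the root of Ab minor seventh; root in the bass means root position (figured bass 7).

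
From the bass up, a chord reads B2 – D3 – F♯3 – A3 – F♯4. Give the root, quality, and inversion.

Reducing to letter names: B, D, F#, A. These stack in thirds as B–D–F#–A — a B minor seventh chord.
B is the root of B minor seventh; root in the bass means root position (figured bass 7).

B minor seventh, root position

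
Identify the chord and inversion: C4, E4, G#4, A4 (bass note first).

Reducing to letter names: C, E, G#, A. These stack in thirds as A–C–E–G# — an A minor-major seventh chord.
C is the third of A minor-major seventh; third in the bass means first inversion (figured bass 6/5).

A minor-major seventh, first inversion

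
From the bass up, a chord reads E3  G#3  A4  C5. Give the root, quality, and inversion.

The pitch classes E, G#, A, C arrange in thirds as A–C–E–G#: an A minor-major seventh chord.
With the fifth (E) in the bass, the chord is in second inversion (figured bass 4/3).

A minor-major seventh, second inversion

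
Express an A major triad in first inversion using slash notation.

A/C#

First inversion of A major has the third (C#) in the bass. As a slash chord: A/C#.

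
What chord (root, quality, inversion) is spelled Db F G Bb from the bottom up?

The distinct note names are Db, F, G, Bb. Stacked in thirds they read G–Bb–Db–F, which is a half-diminished seventh chord on G.
Db is the fifth of G half-diminished seventh; fifth in the bass means second inversion (figured bass 4/3).

G half-diminished seventh, second inversion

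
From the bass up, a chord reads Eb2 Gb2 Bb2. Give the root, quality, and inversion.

Eb minor, root position

The pitch classes Eb, Gb, Bb arrange in thirds as Eb–Gb–Bb: an Eb minor triad.
The lowest note is Eb, the root of the chord, so this is root position (figured bass 5/3).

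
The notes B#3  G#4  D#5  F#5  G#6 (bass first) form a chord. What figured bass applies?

The notes B#, G#, D#, F# stack in thirds as G#–B#–D#–F# — a G# dominant seventh chord. The bass B# is the third, so this is first inversion: figured 6/5.

6/5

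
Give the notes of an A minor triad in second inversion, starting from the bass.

E, A, C

Spelling A minor: A–C–E. In second inversion the fifth is bass, giving E, A, C from the bottom.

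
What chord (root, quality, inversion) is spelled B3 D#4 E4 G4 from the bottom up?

Reducing to letter names: B, D#, E, G. These stack in thirds as E–G–B–D# — an E minor-major seventh chord.
The lowest note is B, the fifth of the chord, so this is second inversion (figured bass 4/3).

E minor-major seventh, second inversion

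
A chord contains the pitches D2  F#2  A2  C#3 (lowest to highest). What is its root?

The distinct letter names are D, F#, A, C#. Arranged as a stack of thirds they read D–F#–A–C#, so D is the root (a D major seventh chord).

D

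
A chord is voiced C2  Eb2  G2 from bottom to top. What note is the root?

C, Eb, G are the tones of a C minor triad (C–Eb–G), making C the root.

C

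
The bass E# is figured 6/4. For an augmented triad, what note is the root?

The figures 6/4 mean the fifth of the chord is in the bass. If E# is the fifth of an augmented triad, the root is A (chord tones A–C#–E#).

A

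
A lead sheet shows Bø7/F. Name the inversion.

Bø7/F means B half-diminished seventh with F in the bass. F is the fifth of B half-diminished seventh (B–D–F–A), so this is second inversion.

second inversion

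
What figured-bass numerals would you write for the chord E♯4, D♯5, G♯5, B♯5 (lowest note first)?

The notes E#, D#, G#, B# stack in thirds as E#–G#–B#–D# — an E# minor seventh chord. The bass E# is the root, so this is root position: figured 7.

7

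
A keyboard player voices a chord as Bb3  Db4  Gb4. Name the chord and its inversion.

Gb major, first inversion

Reducing to letter names: Bb, Db, Gb. These stack in thirds as Gb–Bb–Db — a Gb major triad.
Bb is the third of Gb major; third in the bass means first inversion (figured bass 6).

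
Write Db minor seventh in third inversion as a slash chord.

Dbm7/Cb

Third inversion of Db minor seventh has the seventh (Cb) in the bass. As a slash chord: Dbm7/Cb.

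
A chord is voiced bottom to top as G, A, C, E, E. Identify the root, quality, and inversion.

A minor seventh, third inversion

Reducing to letter names: G, A, C, E. These stack in thirds as A–C–E–G — an A minor seventh chord.
The lowest note is G, the seventh of the chord, so this is third inversion (figured bass 4/2).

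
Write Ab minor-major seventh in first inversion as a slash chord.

Abm(maj7)/Cb

First inversion of Ab minor-major seventh has the third (Cb) in the bass. As a slash chord: Abm(maj7)/Cb.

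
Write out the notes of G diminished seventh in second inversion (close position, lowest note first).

Db, Fb, G, Bb

The chord tones are G–Bb–Db–Fb. With the fifth (Db) lowest for second inversion: Db, Fb, G, Bb.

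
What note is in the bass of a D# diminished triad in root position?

In root position the root is lowest. For D# diminished (D#–F#–A) that is D#.

D#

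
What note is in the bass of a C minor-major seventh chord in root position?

C minor-major seventh is C–Eb–G–B. Root position places the root in the bass: C.

C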